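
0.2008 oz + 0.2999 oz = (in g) 14.19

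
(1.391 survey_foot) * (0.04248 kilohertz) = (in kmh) 64.84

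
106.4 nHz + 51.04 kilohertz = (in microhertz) 5.104e+10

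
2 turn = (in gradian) 800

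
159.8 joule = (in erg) 1.598e+09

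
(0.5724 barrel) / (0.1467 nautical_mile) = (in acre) 8.277e-08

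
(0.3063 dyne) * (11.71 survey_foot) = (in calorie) 2.613e-06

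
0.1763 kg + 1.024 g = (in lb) 0.3909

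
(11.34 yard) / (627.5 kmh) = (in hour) 1.652e-05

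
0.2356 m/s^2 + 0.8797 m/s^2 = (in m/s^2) 1.115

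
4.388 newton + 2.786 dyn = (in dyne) 4.388e+05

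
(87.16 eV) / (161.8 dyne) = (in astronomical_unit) 5.769e-26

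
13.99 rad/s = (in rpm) 133.6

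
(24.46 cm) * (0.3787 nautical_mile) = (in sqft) 1847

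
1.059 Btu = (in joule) 1117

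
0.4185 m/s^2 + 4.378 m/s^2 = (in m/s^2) 4.796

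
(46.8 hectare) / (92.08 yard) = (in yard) 6079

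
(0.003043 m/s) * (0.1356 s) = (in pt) 1.17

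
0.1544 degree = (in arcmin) 9.264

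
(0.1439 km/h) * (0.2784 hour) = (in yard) 43.81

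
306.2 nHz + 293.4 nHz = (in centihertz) 5.996e-05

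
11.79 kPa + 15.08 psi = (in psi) 16.79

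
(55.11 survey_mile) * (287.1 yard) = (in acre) 5753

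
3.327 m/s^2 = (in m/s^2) 3.327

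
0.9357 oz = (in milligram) 2.653e+04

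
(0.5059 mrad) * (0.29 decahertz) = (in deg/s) 0.08406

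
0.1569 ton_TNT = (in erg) 6.565e+15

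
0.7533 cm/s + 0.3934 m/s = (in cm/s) 40.09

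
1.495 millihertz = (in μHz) 1495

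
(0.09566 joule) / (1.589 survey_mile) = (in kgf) 3.814e-06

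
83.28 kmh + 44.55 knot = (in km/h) 165.8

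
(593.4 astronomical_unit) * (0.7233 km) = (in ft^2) 6.911e+17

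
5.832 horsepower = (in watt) 4349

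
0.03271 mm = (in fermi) 3.271e+10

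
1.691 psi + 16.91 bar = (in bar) 17.03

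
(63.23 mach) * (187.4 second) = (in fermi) 4.035e+21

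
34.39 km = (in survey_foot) 1.128e+05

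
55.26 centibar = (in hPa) 552.6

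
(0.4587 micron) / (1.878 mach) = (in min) 1.196e-11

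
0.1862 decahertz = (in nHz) 1.862e+09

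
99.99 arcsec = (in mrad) 0.4848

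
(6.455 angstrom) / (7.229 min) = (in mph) 3.329e-12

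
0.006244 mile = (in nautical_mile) 0.005426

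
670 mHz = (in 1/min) 40.2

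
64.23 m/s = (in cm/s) 6423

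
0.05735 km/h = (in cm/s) 1.593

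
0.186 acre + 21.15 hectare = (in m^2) 2.123e+05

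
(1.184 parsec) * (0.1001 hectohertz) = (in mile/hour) 8.181e+17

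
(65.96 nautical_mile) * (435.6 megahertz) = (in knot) 1.034e+14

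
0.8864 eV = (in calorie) 3.394e-20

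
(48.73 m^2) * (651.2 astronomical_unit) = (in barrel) 2.986e+16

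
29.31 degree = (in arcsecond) 1.055e+05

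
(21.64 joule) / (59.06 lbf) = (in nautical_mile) 4.448e-05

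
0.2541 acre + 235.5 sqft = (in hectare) 0.105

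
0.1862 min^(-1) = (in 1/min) 0.1862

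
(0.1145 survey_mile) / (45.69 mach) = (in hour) 3.29e-06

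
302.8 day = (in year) 0.8296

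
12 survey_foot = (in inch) 144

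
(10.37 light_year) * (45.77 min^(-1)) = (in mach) 2.198e+14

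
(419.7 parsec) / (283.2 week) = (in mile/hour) 1.691e+11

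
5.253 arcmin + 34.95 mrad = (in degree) 2.09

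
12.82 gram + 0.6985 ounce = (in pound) 0.07192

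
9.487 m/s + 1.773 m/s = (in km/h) 40.54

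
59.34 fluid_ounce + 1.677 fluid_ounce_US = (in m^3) 0.001804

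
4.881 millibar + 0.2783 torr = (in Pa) 525.2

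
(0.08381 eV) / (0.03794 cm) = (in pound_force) 7.957e-18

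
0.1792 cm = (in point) 5.08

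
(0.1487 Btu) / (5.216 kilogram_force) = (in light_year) 3.242e-16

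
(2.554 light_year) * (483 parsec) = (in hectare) 3.601e+31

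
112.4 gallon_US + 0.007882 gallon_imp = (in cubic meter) 0.4255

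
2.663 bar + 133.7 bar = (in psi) 1978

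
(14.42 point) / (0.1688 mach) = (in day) 1.024e-09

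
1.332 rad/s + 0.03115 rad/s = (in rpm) 13.02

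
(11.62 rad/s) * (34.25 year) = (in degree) 7.191e+11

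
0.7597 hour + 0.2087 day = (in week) 0.03434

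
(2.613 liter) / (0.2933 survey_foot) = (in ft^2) 0.3146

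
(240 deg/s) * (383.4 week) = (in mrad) 9.713e+11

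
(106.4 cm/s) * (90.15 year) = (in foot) 9.924e+09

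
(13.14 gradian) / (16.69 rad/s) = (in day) 1.431e-07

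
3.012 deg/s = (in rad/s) 0.05257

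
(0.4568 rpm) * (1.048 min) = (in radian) 3.008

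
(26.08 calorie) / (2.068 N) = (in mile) 0.03279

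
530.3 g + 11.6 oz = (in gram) 859.2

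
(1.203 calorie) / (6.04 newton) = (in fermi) 8.333e+14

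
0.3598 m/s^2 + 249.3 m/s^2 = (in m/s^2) 249.7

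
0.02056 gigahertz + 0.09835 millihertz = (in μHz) 2.056e+13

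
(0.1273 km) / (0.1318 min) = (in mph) 36.01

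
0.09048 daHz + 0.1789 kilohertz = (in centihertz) 1.798e+04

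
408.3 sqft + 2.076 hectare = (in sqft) 2.239e+05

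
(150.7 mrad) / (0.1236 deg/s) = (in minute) 1.164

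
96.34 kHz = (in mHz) 9.634e+07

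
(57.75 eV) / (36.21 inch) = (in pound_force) 2.262e-18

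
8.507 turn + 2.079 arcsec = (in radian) 53.45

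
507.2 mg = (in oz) 0.01789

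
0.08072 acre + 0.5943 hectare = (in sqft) 6.749e+04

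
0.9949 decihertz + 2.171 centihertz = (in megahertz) 1.212e-07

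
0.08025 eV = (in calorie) 3.073e-21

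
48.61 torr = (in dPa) 6.481e+04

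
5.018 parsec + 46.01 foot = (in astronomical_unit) 1.035e+06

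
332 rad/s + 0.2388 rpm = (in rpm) 3171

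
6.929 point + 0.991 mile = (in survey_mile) 0.991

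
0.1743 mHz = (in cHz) 0.01743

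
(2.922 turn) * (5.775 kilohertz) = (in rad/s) 1.06e+05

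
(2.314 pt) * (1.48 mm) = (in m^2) 1.208e-06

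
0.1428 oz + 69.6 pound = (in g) 3.157e+04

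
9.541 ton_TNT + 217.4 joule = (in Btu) 3.784e+07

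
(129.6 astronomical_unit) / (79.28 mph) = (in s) 5.47e+11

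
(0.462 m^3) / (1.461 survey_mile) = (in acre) 4.855e-08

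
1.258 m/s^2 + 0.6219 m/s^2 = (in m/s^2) 1.88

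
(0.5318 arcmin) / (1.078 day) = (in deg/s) 9.516e-08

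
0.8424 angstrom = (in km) 8.424e-14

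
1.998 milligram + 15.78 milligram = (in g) 0.01778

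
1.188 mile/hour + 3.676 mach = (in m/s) 1252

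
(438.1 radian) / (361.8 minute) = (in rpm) 0.1927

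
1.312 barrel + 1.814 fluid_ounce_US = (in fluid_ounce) 7055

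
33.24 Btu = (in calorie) 8382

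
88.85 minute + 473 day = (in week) 67.58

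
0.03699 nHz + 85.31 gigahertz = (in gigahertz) 85.31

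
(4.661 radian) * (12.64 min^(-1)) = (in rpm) 9.377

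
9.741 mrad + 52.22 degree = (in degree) 52.78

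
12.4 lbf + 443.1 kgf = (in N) 4400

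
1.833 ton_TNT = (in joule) 7.669e+09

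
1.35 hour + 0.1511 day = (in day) 0.2074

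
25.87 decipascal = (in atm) 2.553e-05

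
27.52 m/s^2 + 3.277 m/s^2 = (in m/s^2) 30.8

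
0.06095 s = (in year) 1.933e-09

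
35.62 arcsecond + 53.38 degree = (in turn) 0.1483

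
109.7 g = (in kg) 0.1097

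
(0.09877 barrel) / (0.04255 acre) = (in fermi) 9.119e+10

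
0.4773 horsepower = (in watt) 355.9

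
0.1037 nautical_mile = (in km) 0.1921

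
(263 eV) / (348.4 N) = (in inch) 4.762e-18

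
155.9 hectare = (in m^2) 1.559e+06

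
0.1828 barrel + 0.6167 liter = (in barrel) 0.1867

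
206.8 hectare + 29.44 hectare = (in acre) 583.8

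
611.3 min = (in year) 0.001163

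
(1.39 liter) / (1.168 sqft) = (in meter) 0.01281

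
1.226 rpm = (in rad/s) 0.1284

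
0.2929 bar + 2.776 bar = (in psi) 44.51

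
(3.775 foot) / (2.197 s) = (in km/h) 1.885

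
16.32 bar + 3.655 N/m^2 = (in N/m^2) 1.632e+06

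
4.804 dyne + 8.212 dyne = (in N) 0.0001302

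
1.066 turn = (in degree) 383.8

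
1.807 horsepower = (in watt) 1347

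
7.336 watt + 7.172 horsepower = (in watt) 5355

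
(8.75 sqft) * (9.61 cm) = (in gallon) 20.64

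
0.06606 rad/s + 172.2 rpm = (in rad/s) 18.1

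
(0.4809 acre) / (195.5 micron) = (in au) 6.654e-05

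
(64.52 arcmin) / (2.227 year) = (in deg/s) 1.531e-08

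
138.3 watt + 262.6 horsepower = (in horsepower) 262.8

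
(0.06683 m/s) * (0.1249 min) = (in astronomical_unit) 3.348e-12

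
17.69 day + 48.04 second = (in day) 17.69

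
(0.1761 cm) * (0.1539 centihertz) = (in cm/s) 0.000271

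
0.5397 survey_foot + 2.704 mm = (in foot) 0.5486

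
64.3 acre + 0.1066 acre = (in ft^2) 2.806e+06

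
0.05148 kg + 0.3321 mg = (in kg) 0.05148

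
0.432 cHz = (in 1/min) 0.2592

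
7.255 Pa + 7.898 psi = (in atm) 0.5375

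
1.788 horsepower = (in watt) 1333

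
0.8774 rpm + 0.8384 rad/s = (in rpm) 8.884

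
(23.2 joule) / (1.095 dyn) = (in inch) 8.341e+07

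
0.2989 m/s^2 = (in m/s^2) 0.2989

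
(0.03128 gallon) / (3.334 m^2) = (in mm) 0.03552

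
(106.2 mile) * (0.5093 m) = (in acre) 21.51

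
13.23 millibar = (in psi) 0.1919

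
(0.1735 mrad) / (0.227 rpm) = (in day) 8.448e-08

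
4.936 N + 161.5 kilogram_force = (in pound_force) 357.2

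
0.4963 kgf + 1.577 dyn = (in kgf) 0.4963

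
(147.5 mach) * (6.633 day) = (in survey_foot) 9.443e+10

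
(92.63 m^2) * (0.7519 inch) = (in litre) 1769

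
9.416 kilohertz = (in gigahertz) 9.416e-06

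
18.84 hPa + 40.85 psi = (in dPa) 2.835e+06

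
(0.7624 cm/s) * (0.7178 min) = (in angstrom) 3.284e+09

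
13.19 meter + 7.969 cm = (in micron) 1.327e+07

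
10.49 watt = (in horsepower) 0.01407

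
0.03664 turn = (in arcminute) 791.4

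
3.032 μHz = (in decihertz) 3.032e-05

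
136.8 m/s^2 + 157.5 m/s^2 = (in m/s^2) 294.3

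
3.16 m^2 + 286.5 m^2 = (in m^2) 289.7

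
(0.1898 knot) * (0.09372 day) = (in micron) 7.906e+08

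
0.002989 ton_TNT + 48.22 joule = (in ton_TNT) 0.002989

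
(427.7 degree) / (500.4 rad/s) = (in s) 0.01492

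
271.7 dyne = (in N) 0.002717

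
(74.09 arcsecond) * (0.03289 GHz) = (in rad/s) 1.181e+04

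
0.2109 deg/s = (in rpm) 0.03515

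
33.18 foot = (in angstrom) 1.011e+11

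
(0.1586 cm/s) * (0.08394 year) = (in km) 4.198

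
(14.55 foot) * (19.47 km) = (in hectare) 8.635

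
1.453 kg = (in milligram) 1.453e+06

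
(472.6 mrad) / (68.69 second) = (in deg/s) 0.3942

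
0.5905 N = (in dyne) 5.905e+04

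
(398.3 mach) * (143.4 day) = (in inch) 6.615e+13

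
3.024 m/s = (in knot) 5.878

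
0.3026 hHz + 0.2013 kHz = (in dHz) 2316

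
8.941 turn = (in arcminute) 1.931e+05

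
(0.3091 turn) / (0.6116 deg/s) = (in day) 0.002106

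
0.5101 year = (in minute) 2.681e+05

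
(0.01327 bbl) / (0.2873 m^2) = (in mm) 7.343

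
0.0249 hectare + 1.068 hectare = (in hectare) 1.093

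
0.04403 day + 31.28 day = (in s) 2.706e+06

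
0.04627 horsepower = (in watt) 34.5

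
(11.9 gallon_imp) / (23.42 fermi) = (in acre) 5.708e+08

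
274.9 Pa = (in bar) 0.002749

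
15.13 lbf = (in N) 67.3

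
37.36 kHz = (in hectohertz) 373.6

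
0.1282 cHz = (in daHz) 0.0001282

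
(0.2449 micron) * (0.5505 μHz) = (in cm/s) 1.348e-11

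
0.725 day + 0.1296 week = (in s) 1.41e+05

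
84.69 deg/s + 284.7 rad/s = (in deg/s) 1.64e+04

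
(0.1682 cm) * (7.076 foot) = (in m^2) 0.003628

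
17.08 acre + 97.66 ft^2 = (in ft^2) 7.441e+05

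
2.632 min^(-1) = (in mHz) 43.87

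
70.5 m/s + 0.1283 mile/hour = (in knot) 137.2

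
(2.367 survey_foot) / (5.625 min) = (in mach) 6.278e-06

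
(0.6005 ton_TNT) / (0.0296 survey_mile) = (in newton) 5.274e+07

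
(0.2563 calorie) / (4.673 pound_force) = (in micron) 5.159e+04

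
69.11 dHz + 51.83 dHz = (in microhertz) 1.209e+07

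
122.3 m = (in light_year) 1.293e-14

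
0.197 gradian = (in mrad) 3.094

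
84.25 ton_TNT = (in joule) 3.525e+11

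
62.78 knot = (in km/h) 116.3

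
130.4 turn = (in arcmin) 2.817e+06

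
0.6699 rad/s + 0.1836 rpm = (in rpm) 6.581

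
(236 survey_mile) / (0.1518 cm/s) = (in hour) 6.95e+04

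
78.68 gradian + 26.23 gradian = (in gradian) 104.9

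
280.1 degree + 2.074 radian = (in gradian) 443.3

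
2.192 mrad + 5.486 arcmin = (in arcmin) 13.02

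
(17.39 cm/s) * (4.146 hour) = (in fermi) 2.596e+18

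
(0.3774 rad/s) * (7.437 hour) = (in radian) 1.01e+04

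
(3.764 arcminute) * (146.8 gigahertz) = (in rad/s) 1.607e+08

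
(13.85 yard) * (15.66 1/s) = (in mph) 443.6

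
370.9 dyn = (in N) 0.003709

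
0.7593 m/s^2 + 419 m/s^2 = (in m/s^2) 419.8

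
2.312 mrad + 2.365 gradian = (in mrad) 39.46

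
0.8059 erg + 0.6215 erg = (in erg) 1.427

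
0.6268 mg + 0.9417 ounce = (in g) 26.7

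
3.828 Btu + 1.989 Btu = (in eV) 3.831e+22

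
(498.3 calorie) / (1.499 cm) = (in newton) 1.391e+05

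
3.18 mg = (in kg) 3.18e-06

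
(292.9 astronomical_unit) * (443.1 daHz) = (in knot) 3.774e+17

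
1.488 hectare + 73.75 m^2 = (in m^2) 1.495e+04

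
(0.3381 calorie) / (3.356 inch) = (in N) 16.6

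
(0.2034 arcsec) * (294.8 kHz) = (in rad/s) 0.2907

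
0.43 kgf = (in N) 4.217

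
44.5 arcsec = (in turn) 3.434e-05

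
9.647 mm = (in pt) 27.35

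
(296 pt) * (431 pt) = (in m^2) 0.01588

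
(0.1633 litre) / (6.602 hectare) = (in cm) 2.473e-07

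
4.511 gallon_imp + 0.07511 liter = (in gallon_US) 5.437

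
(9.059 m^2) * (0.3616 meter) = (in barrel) 20.6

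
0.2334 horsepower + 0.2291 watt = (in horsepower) 0.2337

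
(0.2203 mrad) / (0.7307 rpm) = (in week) 4.76e-09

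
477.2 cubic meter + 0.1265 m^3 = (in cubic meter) 477.3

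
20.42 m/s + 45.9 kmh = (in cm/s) 3317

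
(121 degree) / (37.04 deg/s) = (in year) 1.036e-07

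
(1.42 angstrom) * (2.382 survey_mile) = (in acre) 1.345e-10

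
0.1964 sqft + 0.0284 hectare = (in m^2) 284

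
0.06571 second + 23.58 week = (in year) 0.4522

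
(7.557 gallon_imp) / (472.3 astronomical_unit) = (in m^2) 4.862e-16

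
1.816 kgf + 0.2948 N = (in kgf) 1.846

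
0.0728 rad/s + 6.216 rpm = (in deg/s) 41.47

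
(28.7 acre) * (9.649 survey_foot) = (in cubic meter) 3.416e+05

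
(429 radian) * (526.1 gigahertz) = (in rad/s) 2.257e+14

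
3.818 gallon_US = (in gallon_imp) 3.179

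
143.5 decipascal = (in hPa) 0.1435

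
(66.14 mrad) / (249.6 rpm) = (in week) 4.184e-09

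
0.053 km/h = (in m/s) 0.01472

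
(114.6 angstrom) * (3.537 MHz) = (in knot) 0.07879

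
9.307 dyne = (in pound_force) 2.092e-05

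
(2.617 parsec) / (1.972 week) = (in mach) 1.988e+08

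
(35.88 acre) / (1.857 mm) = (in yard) 8.551e+07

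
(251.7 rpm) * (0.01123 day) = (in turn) 4070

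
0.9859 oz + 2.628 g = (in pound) 0.06741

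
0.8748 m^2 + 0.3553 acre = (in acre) 0.3555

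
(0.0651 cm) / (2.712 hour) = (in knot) 1.296e-07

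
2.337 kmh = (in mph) 1.452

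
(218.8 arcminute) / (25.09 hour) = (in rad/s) 7.046e-07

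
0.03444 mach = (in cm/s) 1173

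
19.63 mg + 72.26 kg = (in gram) 7.226e+04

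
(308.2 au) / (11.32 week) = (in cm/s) 6.734e+08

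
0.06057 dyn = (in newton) 6.057e-07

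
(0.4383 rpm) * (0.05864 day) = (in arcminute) 7.994e+05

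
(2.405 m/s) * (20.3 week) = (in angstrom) 2.953e+17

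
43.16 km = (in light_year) 4.562e-12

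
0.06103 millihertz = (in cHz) 0.006103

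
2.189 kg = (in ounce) 77.21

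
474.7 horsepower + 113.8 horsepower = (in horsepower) 588.5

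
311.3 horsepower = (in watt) 2.321e+05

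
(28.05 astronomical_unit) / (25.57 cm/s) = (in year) 5.204e+05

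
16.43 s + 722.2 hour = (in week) 4.299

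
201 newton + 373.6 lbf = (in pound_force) 418.8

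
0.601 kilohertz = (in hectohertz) 6.01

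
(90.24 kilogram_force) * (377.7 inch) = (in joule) 8490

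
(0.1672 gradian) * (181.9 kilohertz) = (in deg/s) 2.737e+04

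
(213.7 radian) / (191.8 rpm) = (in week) 1.759e-05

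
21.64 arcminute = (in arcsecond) 1298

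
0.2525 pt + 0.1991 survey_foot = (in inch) 2.393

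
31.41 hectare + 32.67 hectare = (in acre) 158.3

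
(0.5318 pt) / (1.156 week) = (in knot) 5.216e-10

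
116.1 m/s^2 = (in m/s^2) 116.1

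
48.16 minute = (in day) 0.03344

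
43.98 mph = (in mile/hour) 43.98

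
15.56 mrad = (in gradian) 0.9906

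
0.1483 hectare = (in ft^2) 1.596e+04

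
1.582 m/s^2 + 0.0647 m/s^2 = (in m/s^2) 1.647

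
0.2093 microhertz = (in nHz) 209.3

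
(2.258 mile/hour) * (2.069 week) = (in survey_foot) 4.144e+06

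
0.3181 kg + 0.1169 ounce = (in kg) 0.3214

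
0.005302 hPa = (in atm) 5.233e-06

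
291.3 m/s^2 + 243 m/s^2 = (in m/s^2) 534.3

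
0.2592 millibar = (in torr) 0.1944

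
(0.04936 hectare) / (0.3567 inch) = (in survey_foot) 1.787e+05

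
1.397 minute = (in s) 83.82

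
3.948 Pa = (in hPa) 0.03948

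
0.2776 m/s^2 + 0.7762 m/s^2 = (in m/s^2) 1.054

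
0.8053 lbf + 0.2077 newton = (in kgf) 0.3865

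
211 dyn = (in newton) 0.00211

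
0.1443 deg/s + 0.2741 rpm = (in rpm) 0.2982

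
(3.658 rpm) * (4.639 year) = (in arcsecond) 1.156e+13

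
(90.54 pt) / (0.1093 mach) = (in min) 1.43e-05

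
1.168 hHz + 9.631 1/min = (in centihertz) 1.17e+04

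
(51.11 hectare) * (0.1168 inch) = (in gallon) 4.006e+05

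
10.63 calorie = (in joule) 44.48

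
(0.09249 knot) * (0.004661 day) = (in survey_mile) 0.01191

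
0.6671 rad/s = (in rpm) 6.37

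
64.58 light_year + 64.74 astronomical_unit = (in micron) 6.11e+23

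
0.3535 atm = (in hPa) 358.2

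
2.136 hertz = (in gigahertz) 2.136e-09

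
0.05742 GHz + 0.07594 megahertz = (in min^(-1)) 3.45e+09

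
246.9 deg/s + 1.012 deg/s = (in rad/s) 4.327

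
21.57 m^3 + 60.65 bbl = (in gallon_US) 8245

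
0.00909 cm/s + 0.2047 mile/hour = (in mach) 0.000269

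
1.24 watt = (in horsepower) 0.001663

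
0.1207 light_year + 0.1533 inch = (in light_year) 0.1207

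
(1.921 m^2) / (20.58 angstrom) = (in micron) 9.334e+14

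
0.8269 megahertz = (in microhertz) 8.269e+11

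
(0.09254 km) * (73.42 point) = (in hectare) 0.0002397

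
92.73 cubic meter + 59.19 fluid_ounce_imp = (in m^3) 92.73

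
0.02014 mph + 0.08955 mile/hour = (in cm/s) 4.904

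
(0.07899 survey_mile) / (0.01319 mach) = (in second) 28.3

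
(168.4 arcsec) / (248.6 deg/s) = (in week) 3.111e-10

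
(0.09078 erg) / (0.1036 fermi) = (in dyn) 8.763e+12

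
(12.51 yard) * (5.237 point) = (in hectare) 2.113e-06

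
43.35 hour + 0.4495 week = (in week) 0.7075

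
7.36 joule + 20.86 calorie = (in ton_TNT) 2.262e-08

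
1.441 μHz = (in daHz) 1.441e-07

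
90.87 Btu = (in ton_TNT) 2.291e-05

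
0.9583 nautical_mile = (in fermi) 1.775e+18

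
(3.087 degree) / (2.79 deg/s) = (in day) 1.281e-05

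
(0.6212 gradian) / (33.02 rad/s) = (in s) 0.0002955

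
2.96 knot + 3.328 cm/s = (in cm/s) 155.6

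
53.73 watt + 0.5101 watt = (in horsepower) 0.07274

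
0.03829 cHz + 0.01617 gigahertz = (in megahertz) 16.17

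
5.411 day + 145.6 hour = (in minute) 1.653e+04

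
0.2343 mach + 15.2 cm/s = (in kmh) 287.8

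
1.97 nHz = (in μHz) 0.00197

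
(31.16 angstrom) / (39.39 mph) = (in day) 2.048e-15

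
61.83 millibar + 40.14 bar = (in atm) 39.68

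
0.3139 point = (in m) 0.0001107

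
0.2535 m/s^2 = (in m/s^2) 0.2535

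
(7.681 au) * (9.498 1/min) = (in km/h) 6.548e+11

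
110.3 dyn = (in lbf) 0.000248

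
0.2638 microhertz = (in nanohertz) 263.8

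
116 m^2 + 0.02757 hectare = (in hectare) 0.03917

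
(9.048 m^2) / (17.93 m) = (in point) 1430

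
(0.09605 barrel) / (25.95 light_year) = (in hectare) 6.22e-24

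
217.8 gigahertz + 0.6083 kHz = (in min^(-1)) 1.307e+13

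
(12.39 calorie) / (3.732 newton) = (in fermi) 1.389e+16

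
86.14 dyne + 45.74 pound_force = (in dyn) 2.035e+07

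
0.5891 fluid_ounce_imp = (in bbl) 0.0001053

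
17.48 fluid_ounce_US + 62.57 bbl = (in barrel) 62.57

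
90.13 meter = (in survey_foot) 295.7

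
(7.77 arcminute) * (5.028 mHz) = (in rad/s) 1.136e-05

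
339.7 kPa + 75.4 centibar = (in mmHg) 3114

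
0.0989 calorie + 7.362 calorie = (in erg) 3.122e+08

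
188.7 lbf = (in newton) 839.4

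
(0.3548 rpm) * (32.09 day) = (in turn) 1.64e+04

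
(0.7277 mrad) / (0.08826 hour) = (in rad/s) 2.29e-06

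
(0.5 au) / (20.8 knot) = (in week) 1.156e+04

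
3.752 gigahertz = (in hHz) 3.752e+07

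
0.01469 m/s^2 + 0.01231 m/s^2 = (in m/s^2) 0.027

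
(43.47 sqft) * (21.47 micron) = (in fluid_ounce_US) 2.932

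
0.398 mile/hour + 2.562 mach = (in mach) 2.563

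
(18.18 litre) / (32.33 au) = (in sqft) 4.046e-14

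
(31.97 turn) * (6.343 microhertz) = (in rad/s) 0.001274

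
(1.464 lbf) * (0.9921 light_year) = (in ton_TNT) 1.461e+07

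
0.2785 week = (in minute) 2807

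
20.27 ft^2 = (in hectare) 0.0001883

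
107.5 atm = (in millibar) 1.089e+05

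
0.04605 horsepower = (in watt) 34.34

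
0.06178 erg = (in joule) 6.178e-09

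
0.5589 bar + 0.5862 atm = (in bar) 1.153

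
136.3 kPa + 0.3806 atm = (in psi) 25.36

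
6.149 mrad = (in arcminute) 21.14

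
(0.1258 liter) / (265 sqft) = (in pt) 0.01448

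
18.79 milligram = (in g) 0.01879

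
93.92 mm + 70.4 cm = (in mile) 0.0004958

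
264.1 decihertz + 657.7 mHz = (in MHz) 2.707e-05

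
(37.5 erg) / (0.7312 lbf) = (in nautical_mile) 6.225e-10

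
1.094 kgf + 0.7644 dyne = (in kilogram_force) 1.094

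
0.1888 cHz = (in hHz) 1.888e-05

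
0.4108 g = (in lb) 0.0009057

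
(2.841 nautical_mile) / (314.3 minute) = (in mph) 0.6241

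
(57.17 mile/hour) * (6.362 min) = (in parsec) 3.162e-13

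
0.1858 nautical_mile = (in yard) 376.3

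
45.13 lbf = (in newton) 200.7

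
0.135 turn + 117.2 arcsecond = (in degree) 48.63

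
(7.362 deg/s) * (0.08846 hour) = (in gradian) 2605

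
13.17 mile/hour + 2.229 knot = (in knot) 13.67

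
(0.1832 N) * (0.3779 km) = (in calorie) 16.55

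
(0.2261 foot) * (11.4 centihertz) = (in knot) 0.01527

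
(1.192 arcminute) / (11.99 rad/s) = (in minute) 4.82e-07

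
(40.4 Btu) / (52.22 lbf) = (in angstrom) 1.835e+12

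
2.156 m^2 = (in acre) 0.0005328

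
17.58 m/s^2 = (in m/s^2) 17.58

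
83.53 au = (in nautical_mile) 6.747e+09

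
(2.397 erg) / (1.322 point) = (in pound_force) 0.0001155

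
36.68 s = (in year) 1.163e-06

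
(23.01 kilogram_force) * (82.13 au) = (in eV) 1.73e+34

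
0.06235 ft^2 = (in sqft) 0.06235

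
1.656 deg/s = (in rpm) 0.276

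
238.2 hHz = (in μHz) 2.382e+10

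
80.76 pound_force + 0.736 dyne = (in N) 359.2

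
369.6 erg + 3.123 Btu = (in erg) 3.295e+10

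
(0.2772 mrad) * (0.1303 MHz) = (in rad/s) 36.12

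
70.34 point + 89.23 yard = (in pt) 2.314e+05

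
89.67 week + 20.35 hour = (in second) 5.431e+07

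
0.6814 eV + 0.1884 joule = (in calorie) 0.04503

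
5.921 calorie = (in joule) 24.77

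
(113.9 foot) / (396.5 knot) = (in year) 5.397e-09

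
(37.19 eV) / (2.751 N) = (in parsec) 7.019e-35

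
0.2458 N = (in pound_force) 0.05526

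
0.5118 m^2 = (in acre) 0.0001265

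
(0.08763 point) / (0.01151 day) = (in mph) 6.954e-08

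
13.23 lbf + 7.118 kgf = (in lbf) 28.92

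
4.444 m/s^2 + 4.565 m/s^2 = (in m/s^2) 9.009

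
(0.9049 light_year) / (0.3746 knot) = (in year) 1.409e+09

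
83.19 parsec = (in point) 7.276e+21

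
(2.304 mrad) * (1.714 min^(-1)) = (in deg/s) 0.003771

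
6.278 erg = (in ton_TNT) 1.5e-16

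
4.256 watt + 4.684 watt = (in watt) 8.94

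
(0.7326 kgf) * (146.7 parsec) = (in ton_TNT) 7.773e+09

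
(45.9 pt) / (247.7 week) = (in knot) 2.101e-10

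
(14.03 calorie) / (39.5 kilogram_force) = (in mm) 151.5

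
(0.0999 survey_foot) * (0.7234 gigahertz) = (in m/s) 2.203e+07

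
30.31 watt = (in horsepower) 0.04065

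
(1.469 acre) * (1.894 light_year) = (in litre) 1.065e+23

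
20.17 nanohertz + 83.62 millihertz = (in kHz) 8.362e-05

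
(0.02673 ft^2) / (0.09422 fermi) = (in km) 2.636e+10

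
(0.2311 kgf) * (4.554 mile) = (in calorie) 3970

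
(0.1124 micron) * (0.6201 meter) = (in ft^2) 7.502e-07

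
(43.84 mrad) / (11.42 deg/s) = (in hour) 6.11e-05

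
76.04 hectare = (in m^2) 7.604e+05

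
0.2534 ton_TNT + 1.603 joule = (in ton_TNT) 0.2534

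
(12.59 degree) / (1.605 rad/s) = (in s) 0.1369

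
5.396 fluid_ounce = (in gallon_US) 0.04216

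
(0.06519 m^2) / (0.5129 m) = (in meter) 0.1271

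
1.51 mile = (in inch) 9.567e+04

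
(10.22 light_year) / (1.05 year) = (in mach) 8.576e+06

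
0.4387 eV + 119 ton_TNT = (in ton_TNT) 119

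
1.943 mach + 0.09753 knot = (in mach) 1.943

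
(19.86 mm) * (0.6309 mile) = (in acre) 0.004983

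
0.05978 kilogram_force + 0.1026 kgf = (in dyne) 1.592e+05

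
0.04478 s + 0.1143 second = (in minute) 0.002651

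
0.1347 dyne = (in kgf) 1.374e-07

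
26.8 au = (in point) 1.136e+16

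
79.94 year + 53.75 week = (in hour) 7.093e+05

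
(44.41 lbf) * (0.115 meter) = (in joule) 22.72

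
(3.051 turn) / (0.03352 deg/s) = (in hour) 9.102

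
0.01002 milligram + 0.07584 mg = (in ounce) 3.029e-06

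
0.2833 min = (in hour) 0.004722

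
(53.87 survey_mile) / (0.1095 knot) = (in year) 0.0488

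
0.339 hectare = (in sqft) 3.649e+04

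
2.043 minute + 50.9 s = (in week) 0.0002868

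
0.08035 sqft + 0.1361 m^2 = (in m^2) 0.1436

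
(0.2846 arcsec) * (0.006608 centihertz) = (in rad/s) 9.118e-11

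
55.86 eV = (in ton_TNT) 2.139e-27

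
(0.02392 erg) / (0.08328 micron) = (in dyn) 2872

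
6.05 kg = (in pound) 13.34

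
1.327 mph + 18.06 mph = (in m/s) 8.667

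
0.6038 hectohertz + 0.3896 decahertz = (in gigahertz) 6.428e-08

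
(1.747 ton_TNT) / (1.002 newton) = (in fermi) 7.295e+24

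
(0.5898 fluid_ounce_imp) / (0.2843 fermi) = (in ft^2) 6.345e+11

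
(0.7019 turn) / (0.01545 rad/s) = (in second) 285.4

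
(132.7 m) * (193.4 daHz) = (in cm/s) 2.566e+07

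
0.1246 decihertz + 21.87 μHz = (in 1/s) 0.01248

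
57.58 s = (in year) 1.826e-06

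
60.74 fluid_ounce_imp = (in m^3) 0.001726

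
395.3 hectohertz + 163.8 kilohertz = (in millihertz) 2.033e+08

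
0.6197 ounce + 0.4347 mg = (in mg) 1.757e+04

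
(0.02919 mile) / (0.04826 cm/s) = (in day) 1.127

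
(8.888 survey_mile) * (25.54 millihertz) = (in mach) 1.073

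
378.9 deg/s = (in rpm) 63.15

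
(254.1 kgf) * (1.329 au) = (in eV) 3.092e+33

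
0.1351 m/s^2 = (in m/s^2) 0.1351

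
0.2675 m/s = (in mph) 0.5984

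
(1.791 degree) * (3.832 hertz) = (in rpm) 1.144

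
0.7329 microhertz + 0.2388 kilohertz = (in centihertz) 2.388e+04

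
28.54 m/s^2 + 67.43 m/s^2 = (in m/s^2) 95.97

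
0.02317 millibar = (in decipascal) 23.17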